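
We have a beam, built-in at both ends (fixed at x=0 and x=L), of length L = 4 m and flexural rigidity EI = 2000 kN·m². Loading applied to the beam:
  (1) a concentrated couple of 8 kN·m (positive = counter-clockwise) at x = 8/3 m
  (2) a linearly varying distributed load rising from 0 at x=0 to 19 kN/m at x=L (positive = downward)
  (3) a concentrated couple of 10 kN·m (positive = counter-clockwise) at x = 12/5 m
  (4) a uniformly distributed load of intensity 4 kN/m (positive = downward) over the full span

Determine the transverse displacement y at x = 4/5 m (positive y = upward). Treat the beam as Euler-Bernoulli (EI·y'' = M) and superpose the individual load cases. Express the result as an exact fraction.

Load 1 — applied couple M₀=8 kN·m at a=8/3 m (b=L-a=4/3):
  y_1 = (R_Ax³/6 - M_Ax²/2)/EI  [x≤a] with R_A=8/3, M_A=8/3 = ((8/3)·(4/5)³/6 - (8/3)·(4/5)²/2)/2000 = -44/140625 m
Load 2 — triangular load w₀=19 kN/m (0→w₀ over full span):
  y_2 = -w₀x²(L-x)²(x+2L)/(120LEI) = -19·(4/5)²·(4-(4/5))²·((4/5)+2·4)/(120·4·2000) = -6688/5859375 m
Load 3 — applied couple M₀=10 kN·m at a=12/5 m (b=L-a=8/5):
  y_3 = (R_Ax³/6 - M_Ax²/2)/EI  [x≤a] with R_A=18/5, M_A=16/5 = ((18/5)·(4/5)³/6 - (16/5)·(4/5)²/2)/2000 = -28/78125 m
Load 4 — uniform load w=4 kN/m over full span:
  y_4 = -wx²(L-x)²/(24EI) = -4·(4/5)²·(4-(4/5))²/(24·2000) = -128/234375 m
Superposition: y = Σ y_i = -41464/17578125 m ≈ -0.002359 m

y(4/5) = -41464/17578125 m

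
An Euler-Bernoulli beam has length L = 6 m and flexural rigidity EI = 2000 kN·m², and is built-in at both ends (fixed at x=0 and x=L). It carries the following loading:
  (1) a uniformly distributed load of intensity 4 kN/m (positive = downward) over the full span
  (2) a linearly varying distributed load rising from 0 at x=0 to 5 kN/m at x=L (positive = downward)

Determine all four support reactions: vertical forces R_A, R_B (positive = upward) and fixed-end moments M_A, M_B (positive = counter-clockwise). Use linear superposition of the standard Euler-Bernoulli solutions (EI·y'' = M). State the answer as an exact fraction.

Load 1 — uniform load w=4 kN/m over full span:
  R_A = wL/2 = 4·6/2 = 12 kN
  M_A = wL²/12 = 4·6²/12 = 12 kN·m
  R_B = wL/2 = 4·6/2 = 12 kN
  M_B = -wL²/12 = -4·6²/12 = -12 kN·m
Load 2 — triangular load w₀=5 kN/m (0→w₀ over full span):
  R_A = 3w₀L/20 = 3·5·6/20 = 9/2 kN
  M_A = w₀L²/30 = 5·6²/30 = 6 kN·m
  R_B = 7w₀L/20 = 7·5·6/20 = 21/2 kN
  M_B = -w₀L²/20 = -5·6²/20 = -9 kN·m
Superposition: R_A = 33/2 kN, M_A = 18 kN·m, R_B = 45/2 kN, M_B = -21 kN·m

R_A = 33/2 kN, M_A = 18 kN·m, R_B = 45/2 kN, M_B = -21 kN·m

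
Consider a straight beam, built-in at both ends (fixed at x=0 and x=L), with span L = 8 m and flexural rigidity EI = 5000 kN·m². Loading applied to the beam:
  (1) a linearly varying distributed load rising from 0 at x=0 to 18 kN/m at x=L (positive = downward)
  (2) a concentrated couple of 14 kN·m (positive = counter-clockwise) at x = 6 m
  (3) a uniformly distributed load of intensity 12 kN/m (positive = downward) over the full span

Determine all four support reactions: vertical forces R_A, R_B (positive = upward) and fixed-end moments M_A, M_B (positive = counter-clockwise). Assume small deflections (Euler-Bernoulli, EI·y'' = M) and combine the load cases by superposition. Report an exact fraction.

R_A = 11451/160 kN, M_A = 4271/40 kN·m, R_B = 15429/160 kN, M_B = -4969/40 kN·m

Load 1 — triangular load w₀=18 kN/m (0→w₀ over full span):
  R_A = 3w₀L/20 = 3·18·8/20 = 108/5 kN
  M_A = w₀L²/30 = 18·8²/30 = 192/5 kN·m
  R_B = 7w₀L/20 = 7·18·8/20 = 252/5 kN
  M_B = -w₀L²/20 = -18·8²/20 = -288/5 kN·m
Load 2 — applied couple M₀=14 kN·m at a=6 m (b=L-a=2):
  R_A = 6M₀ab/L³ = 6·14·6·2/8³ = 63/32 kN
  M_A = M₀b(2a-b)/L² = 14·2·(2·6-2)/8² = 35/8 kN·m
  R_B = -6M₀ab/L³ = -6·14·6·2/8³ = -63/32 kN
  M_B = M₀a(2b-a)/L² = 14·6·(2·2-6)/8² = -21/8 kN·m
Load 3 — uniform load w=12 kN/m over full span:
  R_A = wL/2 = 12·8/2 = 48 kN
  M_A = wL²/12 = 12·8²/12 = 64 kN·m
  R_B = wL/2 = 12·8/2 = 48 kN
  M_B = -wL²/12 = -12·8²/12 = -64 kN·m
Superposition: R_A = 11451/160 kN, M_A = 4271/40 kN·m, R_B = 15429/160 kN, M_B = -4969/40 kN·m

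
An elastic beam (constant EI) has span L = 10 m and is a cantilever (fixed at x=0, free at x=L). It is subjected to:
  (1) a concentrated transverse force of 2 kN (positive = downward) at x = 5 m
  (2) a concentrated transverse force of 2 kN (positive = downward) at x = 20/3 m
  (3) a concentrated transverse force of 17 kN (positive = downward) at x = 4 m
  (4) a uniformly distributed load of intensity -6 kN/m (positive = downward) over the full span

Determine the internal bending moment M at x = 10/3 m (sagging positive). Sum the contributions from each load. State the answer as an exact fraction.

M(10/3) = 112 kN·m

Load 1 — point force P=2 kN at a=5 m (b=L-a=5):
  M_1 = -P(a-x)  [x≤a] = -2·(5-(10/3)) = -10/3 kN·m
Load 2 — point force P=2 kN at a=20/3 m (b=L-a=10/3):
  M_2 = -P(a-x)  [x≤a] = -2·((20/3)-(10/3)) = -20/3 kN·m
Load 3 — point force P=17 kN at a=4 m (b=L-a=6):
  M_3 = -P(a-x)  [x≤a] = -17·(4-(10/3)) = -34/3 kN·m
Load 4 — uniform load w=-6 kN/m over full span:
  M_4 = -w(L-x)²/2 = -(-6)·(10-(10/3))²/2 = 400/3 kN·m
Superposition: M = Σ M_i = 112 kN·m ≈ 112.000000 kN·m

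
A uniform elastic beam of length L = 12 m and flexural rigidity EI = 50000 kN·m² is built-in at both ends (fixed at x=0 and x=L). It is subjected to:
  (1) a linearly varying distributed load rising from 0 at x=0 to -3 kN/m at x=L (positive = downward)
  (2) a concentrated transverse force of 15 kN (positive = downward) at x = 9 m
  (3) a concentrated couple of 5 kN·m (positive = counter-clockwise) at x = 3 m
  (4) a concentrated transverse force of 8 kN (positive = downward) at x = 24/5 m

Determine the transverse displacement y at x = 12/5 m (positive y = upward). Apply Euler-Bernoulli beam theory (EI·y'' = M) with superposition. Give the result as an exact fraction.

y(12/5) = -107757/390625000 m

Load 1 — triangular load w₀=-3 kN/m (0→w₀ over full span):
  y_1 = -w₀x²(L-x)²(x+2L)/(120LEI) = -(-3)·(12/5)²·(12-(12/5))²·((12/5)+2·12)/(120·12·50000) = 28512/48828125 m
Load 2 — point force P=15 kN at a=9 m (b=L-a=3):
  y_2 = -Pb²x²(3aL-(3a+b)x)/(6L³EI)  [x≤a] = -15·3²·(12/5)²·(3·9·12-(3·9+3)·(12/5))/(6·12³·50000) = -189/500000 m
Load 3 — applied couple M₀=5 kN·m at a=3 m (b=L-a=9):
  y_3 = (R_Ax³/6 - M_Ax²/2)/EI  [x≤a] with R_A=15/32, M_A=-15/16 = ((15/32)·(12/5)³/6 - (-15/16)·(12/5)²/2)/50000 = 189/2500000 m
Load 4 — point force P=8 kN at a=24/5 m (b=L-a=36/5):
  y_4 = -Pb²x²(3aL-(3a+b)x)/(6L³EI)  [x≤a] = -8·(36/5)²·(12/5)²·(3·(24/5)·12-(3·(24/5)+(36/5))·(12/5))/(6·12³·50000) = -27216/48828125 m
Superposition: y = Σ y_i = -107757/390625000 m ≈ -0.000276 m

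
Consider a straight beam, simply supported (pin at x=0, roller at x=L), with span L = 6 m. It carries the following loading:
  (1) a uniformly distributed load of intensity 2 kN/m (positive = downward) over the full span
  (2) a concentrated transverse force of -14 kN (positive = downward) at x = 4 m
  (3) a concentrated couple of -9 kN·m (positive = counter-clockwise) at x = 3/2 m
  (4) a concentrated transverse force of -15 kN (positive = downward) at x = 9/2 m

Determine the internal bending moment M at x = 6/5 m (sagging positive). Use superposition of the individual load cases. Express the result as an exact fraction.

Load 1 — uniform load w=2 kN/m over full span:
  M_1 = wx(L-x)/2 = 2·(6/5)·(6-(6/5))/2 = 144/25 kN·m
Load 2 — point force P=-14 kN at a=4 m (b=L-a=2):
  M_2 = Pbx/L  [x≤a] = (-14)·2·(6/5)/6 = -28/5 kN·m
Load 3 — applied couple M₀=-9 kN·m at a=3/2 m (b=L-a=9/2):
  M_3 = M₀x/L  [x≤a] = (-9)·(6/5)/6 = -9/5 kN·m
Load 4 — point force P=-15 kN at a=9/2 m (b=L-a=3/2):
  M_4 = Pbx/L  [x≤a] = (-15)·(3/2)·(6/5)/6 = -9/2 kN·m
Superposition: M = Σ M_i = -307/50 kN·m ≈ -6.140000 kN·m

M(6/5) = -307/50 kN·m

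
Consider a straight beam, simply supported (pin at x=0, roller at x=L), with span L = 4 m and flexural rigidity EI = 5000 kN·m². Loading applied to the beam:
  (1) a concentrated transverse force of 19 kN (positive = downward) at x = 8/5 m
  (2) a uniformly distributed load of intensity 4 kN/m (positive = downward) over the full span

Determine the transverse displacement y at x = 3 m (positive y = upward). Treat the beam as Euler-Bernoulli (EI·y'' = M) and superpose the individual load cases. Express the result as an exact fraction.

y(3) = -18943/3750000 m

Load 1 — point force P=19 kN at a=8/5 m (b=L-a=12/5):
  y_1 = -Pa(L-x)(2Lx-a²-x²)/(6LEI)  [x>a] = -19·(8/5)·(4-3)·(2·4·3-(8/5)²-3²)/(6·4·5000) = -5909/1875000 m
Load 2 — uniform load w=4 kN/m over full span:
  y_2 = -wx(L³-2Lx²+x³)/(24EI) = -4·3·(4³-2·4·3²+3³)/(24·5000) = -19/10000 m
Superposition: y = Σ y_i = -18943/3750000 m ≈ -0.005051 m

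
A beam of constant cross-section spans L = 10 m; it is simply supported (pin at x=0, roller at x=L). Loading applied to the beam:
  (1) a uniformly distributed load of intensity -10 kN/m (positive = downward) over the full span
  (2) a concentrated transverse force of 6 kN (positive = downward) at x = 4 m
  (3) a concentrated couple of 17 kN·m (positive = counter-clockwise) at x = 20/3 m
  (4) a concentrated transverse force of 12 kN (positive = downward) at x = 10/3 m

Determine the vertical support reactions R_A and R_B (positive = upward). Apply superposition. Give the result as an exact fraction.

R_A = -367/10 kN, R_B = -453/10 kN

Load 1 — uniform load w=-10 kN/m over full span:
  R_A = wL/2 = (-10)·10/2 = -50 kN
  R_B = wL/2 = (-10)·10/2 = -50 kN
Load 2 — point force P=6 kN at a=4 m (b=L-a=6):
  R_A = Pb/L = 6·6/10 = 18/5 kN
  R_B = Pa/L = 6·4/10 = 12/5 kN
Load 3 — applied couple M₀=17 kN·m at a=20/3 m (b=L-a=10/3):
  R_A = M₀/L = 17/10 kN
  R_B = -M₀/L = -17/10 kN
Load 4 — point force P=12 kN at a=10/3 m (b=L-a=20/3):
  R_A = Pb/L = 12·(20/3)/10 = 8 kN
  R_B = Pa/L = 12·(10/3)/10 = 4 kN
Superposition: R_A = -367/10 kN, R_B = -453/10 kN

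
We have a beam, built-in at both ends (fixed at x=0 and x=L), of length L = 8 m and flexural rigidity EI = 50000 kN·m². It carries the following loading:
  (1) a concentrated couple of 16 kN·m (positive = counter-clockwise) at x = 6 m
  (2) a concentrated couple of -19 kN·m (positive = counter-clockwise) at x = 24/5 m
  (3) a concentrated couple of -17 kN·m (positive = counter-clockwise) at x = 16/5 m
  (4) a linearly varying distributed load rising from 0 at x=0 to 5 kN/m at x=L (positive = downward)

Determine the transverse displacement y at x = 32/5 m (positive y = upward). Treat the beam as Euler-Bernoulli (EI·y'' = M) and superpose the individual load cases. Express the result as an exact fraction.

y(32/5) = -13516/29296875 m

Load 1 — applied couple M₀=16 kN·m at a=6 m (b=L-a=2):
  y_1 = (R_Ax³/6 - M_Ax²/2 - M₀(x-a)²/2)/EI  [x>a] with R_A=9/4, M_A=5 = ((9/4)·(32/5)³/6 - 5·(32/5)²/2 - 16·((32/5)-6)²/2)/50000 = -42/390625 m
Load 2 — applied couple M₀=-19 kN·m at a=24/5 m (b=L-a=16/5):
  y_2 = (R_Ax³/6 - M_Ax²/2 - M₀(x-a)²/2)/EI  [x>a] with R_A=-171/50, M_A=-152/25 = ((-171/50)·(32/5)³/6 - (-152/25)·(32/5)²/2 - (-19)·((32/5)-(24/5))²/2)/50000 = -114/9765625 m
Load 3 — applied couple M₀=-17 kN·m at a=16/5 m (b=L-a=24/5):
  y_3 = (R_Ax³/6 - M_Ax²/2 - M₀(x-a)²/2)/EI  [x>a] with R_A=-153/50, M_A=-51/25 = ((-153/50)·(32/5)³/6 - (-51/25)·(32/5)²/2 - (-17)·((32/5)-(16/5))²/2)/50000 = -952/9765625 m
Load 4 — triangular load w₀=5 kN/m (0→w₀ over full span):
  y_4 = -w₀x²(L-x)²(x+2L)/(120LEI) = -5·(32/5)²·(8-(32/5))²·((32/5)+2·8)/(120·8·50000) = -7168/29296875 m
Superposition: y = Σ y_i = -13516/29296875 m ≈ -0.000461 m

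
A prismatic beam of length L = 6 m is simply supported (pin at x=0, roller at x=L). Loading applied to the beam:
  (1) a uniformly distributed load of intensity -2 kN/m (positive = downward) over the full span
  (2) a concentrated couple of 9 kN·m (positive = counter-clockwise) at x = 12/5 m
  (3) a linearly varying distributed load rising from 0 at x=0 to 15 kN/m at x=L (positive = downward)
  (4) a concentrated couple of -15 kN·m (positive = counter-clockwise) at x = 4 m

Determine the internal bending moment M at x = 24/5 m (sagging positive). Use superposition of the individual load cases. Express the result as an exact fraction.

M(24/5) = 534/25 kN·m

Load 1 — uniform load w=-2 kN/m over full span:
  M_1 = wx(L-x)/2 = (-2)·(24/5)·(6-(24/5))/2 = -144/25 kN·m
Load 2 — applied couple M₀=9 kN·m at a=12/5 m (b=L-a=18/5):
  M_2 = M₀x/L - M₀  [x>a] = 9·(24/5)/6 - 9 = -9/5 kN·m
Load 3 — triangular load w₀=15 kN/m (0→w₀ over full span):
  M_3 = w₀Lx/6 - w₀x³/(6L) = 15·6·(24/5)/6 - 15·(24/5)³/(6·6) = 648/25 kN·m
Load 4 — applied couple M₀=-15 kN·m at a=4 m (b=L-a=2):
  M_4 = M₀x/L - M₀  [x>a] = (-15)·(24/5)/6 - (-15) = 3 kN·m
Superposition: M = Σ M_i = 534/25 kN·m ≈ 21.360000 kN·m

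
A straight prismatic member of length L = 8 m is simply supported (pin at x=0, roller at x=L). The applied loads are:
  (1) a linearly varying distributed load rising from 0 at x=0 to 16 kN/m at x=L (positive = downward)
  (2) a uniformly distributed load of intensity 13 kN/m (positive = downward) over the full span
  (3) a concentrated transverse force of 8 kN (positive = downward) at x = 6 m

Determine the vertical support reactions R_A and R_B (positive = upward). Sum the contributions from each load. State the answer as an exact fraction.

R_A = 226/3 kN, R_B = 302/3 kN

Load 1 — triangular load w₀=16 kN/m (0→w₀ over full span):
  R_A = w₀L/6 = 16·8/6 = 64/3 kN
  R_B = w₀L/3 = 16·8/3 = 128/3 kN
Load 2 — uniform load w=13 kN/m over full span:
  R_A = wL/2 = 13·8/2 = 52 kN
  R_B = wL/2 = 13·8/2 = 52 kN
Load 3 — point force P=8 kN at a=6 m (b=L-a=2):
  R_A = Pb/L = 8·2/8 = 2 kN
  R_B = Pa/L = 8·6/8 = 6 kN
Superposition: R_A = 226/3 kN, R_B = 302/3 kN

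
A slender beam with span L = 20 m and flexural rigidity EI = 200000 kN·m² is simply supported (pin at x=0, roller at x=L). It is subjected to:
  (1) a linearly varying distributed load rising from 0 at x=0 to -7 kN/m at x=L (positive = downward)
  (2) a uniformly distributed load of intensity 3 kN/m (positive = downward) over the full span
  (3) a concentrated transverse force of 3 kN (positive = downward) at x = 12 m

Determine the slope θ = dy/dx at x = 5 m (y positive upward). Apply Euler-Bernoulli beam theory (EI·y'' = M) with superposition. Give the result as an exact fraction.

θ(5) = 95957/288000000 rad

Load 1 — triangular load w₀=-7 kN/m (0→w₀ over full span):
  θ_1 = -w₀(7L⁴-30L²x²+15x⁴)/(360LEI) = -(-7)·(7·20⁴-30·20²·5²+15·5⁴)/(360·20·200000) = 9289/2304000 rad
Load 2 — uniform load w=3 kN/m over full span:
  θ_2 = -w(L³-6Lx²+4x³)/(24EI) = -3·(20³-6·20·5²+4·5³)/(24·200000) = -11/3200 rad
Load 3 — point force P=3 kN at a=12 m (b=L-a=8):
  θ_3 = -Pb(L²-b²-3x²)/(6LEI)  [x≤a] = -3·8·(20²-8²-3·5²)/(6·20·200000) = -261/1000000 rad
Superposition: θ = Σ θ_i = 95957/288000000 rad ≈ 0.000333 rad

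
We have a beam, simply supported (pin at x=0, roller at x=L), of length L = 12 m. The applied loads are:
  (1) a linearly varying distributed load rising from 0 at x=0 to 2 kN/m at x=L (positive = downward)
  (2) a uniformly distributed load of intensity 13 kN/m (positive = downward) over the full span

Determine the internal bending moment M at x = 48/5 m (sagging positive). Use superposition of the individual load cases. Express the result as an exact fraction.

M(48/5) = 20448/125 kN·m

Load 1 — triangular load w₀=2 kN/m (0→w₀ over full span):
  M_1 = w₀Lx/6 - w₀x³/(6L) = 2·12·(48/5)/6 - 2·(48/5)³/(6·12) = 1728/125 kN·m
Load 2 — uniform load w=13 kN/m over full span:
  M_2 = wx(L-x)/2 = 13·(48/5)·(12-(48/5))/2 = 3744/25 kN·m
Superposition: M = Σ M_i = 20448/125 kN·m ≈ 163.584000 kN·m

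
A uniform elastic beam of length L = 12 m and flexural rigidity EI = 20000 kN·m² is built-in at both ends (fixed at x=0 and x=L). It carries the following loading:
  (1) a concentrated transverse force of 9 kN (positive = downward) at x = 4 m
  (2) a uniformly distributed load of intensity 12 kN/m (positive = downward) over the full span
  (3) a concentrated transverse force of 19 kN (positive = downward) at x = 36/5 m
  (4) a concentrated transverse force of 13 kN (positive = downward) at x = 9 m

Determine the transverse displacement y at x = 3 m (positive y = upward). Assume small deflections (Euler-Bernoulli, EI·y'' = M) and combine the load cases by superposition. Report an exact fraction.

Load 1 — point force P=9 kN at a=4 m (b=L-a=8):
  y_1 = -Pb²x²(3aL-(3a+b)x)/(6L³EI)  [x≤a] = -9·8²·3²·(3·4·12-(3·4+8)·3)/(6·12³·20000) = -21/10000 m
Load 2 — uniform load w=12 kN/m over full span:
  y_2 = -wx²(L-x)²/(24EI) = -12·3²·(12-3)²/(24·20000) = -729/40000 m
Load 3 — point force P=19 kN at a=36/5 m (b=L-a=24/5):
  y_3 = -Pb²x²(3aL-(3a+b)x)/(6L³EI)  [x≤a] = -19·(24/5)²·3²·(3·(36/5)·12-(3·(36/5)+(24/5))·3)/(6·12³·20000) = -171/50000 m
Load 4 — point force P=13 kN at a=9 m (b=L-a=3):
  y_4 = -Pb²x²(3aL-(3a+b)x)/(6L³EI)  [x≤a] = -13·3²·3²·(3·9·12-(3·9+3)·3)/(6·12³·20000) = -1521/1280000 m
Superposition: y = Σ y_i = -159573/6400000 m ≈ -0.024933 m

y(3) = -159573/6400000 m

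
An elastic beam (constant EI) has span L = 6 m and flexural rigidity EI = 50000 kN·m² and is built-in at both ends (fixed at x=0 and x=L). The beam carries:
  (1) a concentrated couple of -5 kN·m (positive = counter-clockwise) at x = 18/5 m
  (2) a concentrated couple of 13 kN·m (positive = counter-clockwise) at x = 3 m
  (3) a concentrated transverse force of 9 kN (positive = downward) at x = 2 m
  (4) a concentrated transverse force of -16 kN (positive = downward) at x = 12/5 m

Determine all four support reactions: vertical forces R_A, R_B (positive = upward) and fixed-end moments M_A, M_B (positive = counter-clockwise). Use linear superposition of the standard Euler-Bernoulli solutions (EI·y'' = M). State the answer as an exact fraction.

Load 1 — applied couple M₀=-5 kN·m at a=18/5 m (b=L-a=12/5):
  R_A = 6M₀ab/L³ = 6·(-5)·(18/5)·(12/5)/6³ = -6/5 kN
  M_A = M₀b(2a-b)/L² = (-5)·(12/5)·(2·(18/5)-(12/5))/6² = -8/5 kN·m
  R_B = -6M₀ab/L³ = -6·(-5)·(18/5)·(12/5)/6³ = 6/5 kN
  M_B = M₀a(2b-a)/L² = (-5)·(18/5)·(2·(12/5)-(18/5))/6² = -3/5 kN·m
Load 2 — applied couple M₀=13 kN·m at a=3 m (b=L-a=3):
  R_A = 6M₀ab/L³ = 6·13·3·3/6³ = 13/4 kN
  M_A = M₀b(2a-b)/L² = 13·3·(2·3-3)/6² = 13/4 kN·m
  R_B = -6M₀ab/L³ = -6·13·3·3/6³ = -13/4 kN
  M_B = M₀a(2b-a)/L² = 13·3·(2·3-3)/6² = 13/4 kN·m
Load 3 — point force P=9 kN at a=2 m (b=L-a=4):
  R_A = Pb²(3a+b)/L³ = 9·4²·(3·2+4)/6³ = 20/3 kN
  M_A = Pab²/L² = 9·2·4²/6² = 8 kN·m
  R_B = Pa²(a+3b)/L³ = 9·2²·(2+3·4)/6³ = 7/3 kN
  M_B = -Pa²b/L² = -9·2²·4/6² = -4 kN·m
Load 4 — point force P=-16 kN at a=12/5 m (b=L-a=18/5):
  R_A = Pb²(3a+b)/L³ = (-16)·(18/5)²·(3·(12/5)+(18/5))/6³ = -1296/125 kN
  M_A = Pab²/L² = (-16)·(12/5)·(18/5)²/6² = -1728/125 kN·m
  R_B = Pa²(a+3b)/L³ = (-16)·(12/5)²·((12/5)+3·(18/5))/6³ = -704/125 kN
  M_B = -Pa²b/L² = -(-16)·(12/5)²·(18/5)/6² = 1152/125 kN·m
Superposition: R_A = -2477/1500 kN, M_A = -2087/500 kN·m, R_B = -8023/1500 kN, M_B = 3933/500 kN·m

R_A = -2477/1500 kN, M_A = -2087/500 kN·m, R_B = -8023/1500 kN, M_B = 3933/500 kN·m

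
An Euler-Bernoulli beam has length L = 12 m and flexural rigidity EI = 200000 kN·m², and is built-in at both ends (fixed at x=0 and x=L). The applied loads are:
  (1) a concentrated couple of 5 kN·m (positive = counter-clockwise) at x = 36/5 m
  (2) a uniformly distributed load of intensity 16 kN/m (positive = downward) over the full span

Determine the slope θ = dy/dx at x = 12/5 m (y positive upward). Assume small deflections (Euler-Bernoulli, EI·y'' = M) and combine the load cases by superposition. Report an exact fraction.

θ(12/5) = -3489/3125000 rad

Load 1 — applied couple M₀=5 kN·m at a=36/5 m (b=L-a=24/5):
  θ_1 = (R_Ax²/2 - M_Ax)/EI  [x≤a] with R_A=3/5, M_A=8/5 = ((3/5)·(12/5)²/2 - (8/5)·(12/5))/200000 = -33/3125000 rad
Load 2 — uniform load w=16 kN/m over full span:
  θ_2 = -wx(L-x)(L-2x)/(12EI) = -16·(12/5)·(12-(12/5))·(12-2·(12/5))/(12·200000) = -432/390625 rad
Superposition: θ = Σ θ_i = -3489/3125000 rad ≈ -0.001116 rad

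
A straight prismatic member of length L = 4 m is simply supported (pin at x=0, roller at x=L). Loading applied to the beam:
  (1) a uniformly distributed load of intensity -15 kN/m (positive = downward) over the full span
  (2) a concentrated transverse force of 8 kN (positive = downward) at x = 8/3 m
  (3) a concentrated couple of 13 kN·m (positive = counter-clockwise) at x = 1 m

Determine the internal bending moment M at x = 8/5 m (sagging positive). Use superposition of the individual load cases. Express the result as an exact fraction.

Load 1 — uniform load w=-15 kN/m over full span:
  M_1 = wx(L-x)/2 = (-15)·(8/5)·(4-(8/5))/2 = -144/5 kN·m
Load 2 — point force P=8 kN at a=8/3 m (b=L-a=4/3):
  M_2 = Pbx/L  [x≤a] = 8·(4/3)·(8/5)/4 = 64/15 kN·m
Load 3 — applied couple M₀=13 kN·m at a=1 m (b=L-a=3):
  M_3 = M₀x/L - M₀  [x>a] = 13·(8/5)/4 - 13 = -39/5 kN·m
Superposition: M = Σ M_i = -97/3 kN·m ≈ -32.333333 kN·m

M(8/5) = -97/3 kN·m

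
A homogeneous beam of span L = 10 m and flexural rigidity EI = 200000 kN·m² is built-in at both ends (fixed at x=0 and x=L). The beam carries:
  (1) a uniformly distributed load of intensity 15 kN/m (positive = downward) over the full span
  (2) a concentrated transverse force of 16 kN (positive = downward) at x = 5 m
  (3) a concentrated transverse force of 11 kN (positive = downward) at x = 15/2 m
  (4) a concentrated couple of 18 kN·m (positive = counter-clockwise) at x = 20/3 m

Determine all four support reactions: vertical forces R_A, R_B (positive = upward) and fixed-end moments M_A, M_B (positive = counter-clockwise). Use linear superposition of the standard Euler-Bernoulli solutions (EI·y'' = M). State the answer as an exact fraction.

Load 1 — uniform load w=15 kN/m over full span:
  R_A = wL/2 = 15·10/2 = 75 kN
  M_A = wL²/12 = 15·10²/12 = 125 kN·m
  R_B = wL/2 = 15·10/2 = 75 kN
  M_B = -wL²/12 = -15·10²/12 = -125 kN·m
Load 2 — point force P=16 kN at a=5 m (b=L-a=5):
  R_A = Pb²(3a+b)/L³ = 16·5²·(3·5+5)/10³ = 8 kN
  M_A = Pab²/L² = 16·5·5²/10² = 20 kN·m
  R_B = Pa²(a+3b)/L³ = 16·5²·(5+3·5)/10³ = 8 kN
  M_B = -Pa²b/L² = -16·5²·5/10² = -20 kN·m
Load 3 — point force P=11 kN at a=15/2 m (b=L-a=5/2):
  R_A = Pb²(3a+b)/L³ = 11·(5/2)²·(3·(15/2)+(5/2))/10³ = 55/32 kN
  M_A = Pab²/L² = 11·(15/2)·(5/2)²/10² = 165/32 kN·m
  R_B = Pa²(a+3b)/L³ = 11·(15/2)²·((15/2)+3·(5/2))/10³ = 297/32 kN
  M_B = -Pa²b/L² = -11·(15/2)²·(5/2)/10² = -495/32 kN·m
Load 4 — applied couple M₀=18 kN·m at a=20/3 m (b=L-a=10/3):
  R_A = 6M₀ab/L³ = 6·18·(20/3)·(10/3)/10³ = 12/5 kN
  M_A = M₀b(2a-b)/L² = 18·(10/3)·(2·(20/3)-(10/3))/10² = 6 kN·m
  R_B = -6M₀ab/L³ = -6·18·(20/3)·(10/3)/10³ = -12/5 kN
  M_B = M₀a(2b-a)/L² = 18·(20/3)·(2·(10/3)-(20/3))/10² = 0 kN·m
Superposition: R_A = 13939/160 kN, M_A = 4997/32 kN·m, R_B = 14381/160 kN, M_B = -5135/32 kN·m

R_A = 13939/160 kN, M_A = 4997/32 kN·m, R_B = 14381/160 kN, M_B = -5135/32 kN·m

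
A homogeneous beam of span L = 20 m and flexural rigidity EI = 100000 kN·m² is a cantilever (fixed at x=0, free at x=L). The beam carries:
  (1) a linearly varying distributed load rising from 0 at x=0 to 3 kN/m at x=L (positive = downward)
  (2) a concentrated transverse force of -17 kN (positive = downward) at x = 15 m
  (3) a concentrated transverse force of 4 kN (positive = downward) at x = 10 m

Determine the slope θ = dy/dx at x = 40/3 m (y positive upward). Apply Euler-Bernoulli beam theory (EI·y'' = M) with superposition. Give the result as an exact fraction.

Load 1 — triangular load w₀=3 kN/m (0→w₀ over full span):
  θ_1 = (w₀Lx²/4-w₀L²x/3-w₀x⁴/(24L))/EI = (3·20·(40/3)²/4-3·20²·(40/3)/3-3·(40/3)⁴/(24·20))/100000 = -58/2025 rad
Load 2 — point force P=-17 kN at a=15 m (b=L-a=5):
  θ_2 = -Px(2a-x)/(2EI)  [x≤a] = -(-17)·(40/3)·(2·15-(40/3))/(2·100000) = 17/900 rad
Load 3 — point force P=4 kN at a=10 m (b=L-a=10):
  θ_3 = -Pa²/(2EI)  [x>a] = -4·10²/(2·100000) = -1/500 rad
Superposition: θ = Σ θ_i = -119/10125 rad ≈ -0.011753 rad

θ(40/3) = -119/10125 rad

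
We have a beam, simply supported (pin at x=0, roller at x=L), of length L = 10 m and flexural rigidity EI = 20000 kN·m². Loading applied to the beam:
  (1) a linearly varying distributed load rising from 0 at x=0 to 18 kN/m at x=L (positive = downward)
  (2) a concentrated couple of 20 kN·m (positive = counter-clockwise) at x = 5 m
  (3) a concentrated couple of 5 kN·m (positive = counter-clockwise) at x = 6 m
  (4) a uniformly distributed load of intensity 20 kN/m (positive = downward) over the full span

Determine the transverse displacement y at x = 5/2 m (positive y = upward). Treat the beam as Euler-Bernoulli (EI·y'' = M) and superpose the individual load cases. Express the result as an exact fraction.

Load 1 — triangular load w₀=18 kN/m (0→w₀ over full span):
  y_1 = -w₀x(7L⁴-10L²x²+3x⁴)/(360LEI) = -18·(5/2)·(7·10⁴-10·10²·(5/2)²+3·(5/2)⁴)/(360·10·20000) = -327/8192 m
Load 2 — applied couple M₀=20 kN·m at a=5 m (b=L-a=5):
  y_2 = (M₀x³/(6L)+C₁x)/EI  [x≤a] with C₁=M₀(3b²-L²)/(6L)=-25/3 = (20·(5/2)³/(6·10)+(-25/3)·(5/2))/20000 = -1/1280 m
Load 3 — applied couple M₀=5 kN·m at a=6 m (b=L-a=4):
  y_3 = (M₀x³/(6L)+C₁x)/EI  [x≤a] with C₁=M₀(3b²-L²)/(6L)=-13/3 = (5·(5/2)³/(6·10)+(-13/3)·(5/2))/20000 = -61/128000 m
Load 4 — uniform load w=20 kN/m over full span:
  y_4 = -wx(L³-2Lx²+x³)/(24EI) = -20·(5/2)·(10³-2·10·(5/2)²+(5/2)³)/(24·20000) = -95/1024 m
Superposition: y = Σ y_i = -137163/1024000 m ≈ -0.133948 m

y(5/2) = -137163/1024000 m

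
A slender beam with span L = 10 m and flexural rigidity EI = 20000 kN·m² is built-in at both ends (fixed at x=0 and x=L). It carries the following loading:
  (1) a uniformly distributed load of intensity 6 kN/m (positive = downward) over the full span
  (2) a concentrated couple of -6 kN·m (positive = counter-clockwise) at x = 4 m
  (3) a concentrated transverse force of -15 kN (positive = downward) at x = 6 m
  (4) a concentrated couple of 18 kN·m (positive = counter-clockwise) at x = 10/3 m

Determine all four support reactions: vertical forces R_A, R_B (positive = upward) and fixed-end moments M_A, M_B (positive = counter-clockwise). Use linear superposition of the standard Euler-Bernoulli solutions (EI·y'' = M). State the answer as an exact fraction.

Load 1 — uniform load w=6 kN/m over full span:
  R_A = wL/2 = 6·10/2 = 30 kN
  M_A = wL²/12 = 6·10²/12 = 50 kN·m
  R_B = wL/2 = 6·10/2 = 30 kN
  M_B = -wL²/12 = -6·10²/12 = -50 kN·m
Load 2 — applied couple M₀=-6 kN·m at a=4 m (b=L-a=6):
  R_A = 6M₀ab/L³ = 6·(-6)·4·6/10³ = -108/125 kN
  M_A = M₀b(2a-b)/L² = (-6)·6·(2·4-6)/10² = -18/25 kN·m
  R_B = -6M₀ab/L³ = -6·(-6)·4·6/10³ = 108/125 kN
  M_B = M₀a(2b-a)/L² = (-6)·4·(2·6-4)/10² = -48/25 kN·m
Load 3 — point force P=-15 kN at a=6 m (b=L-a=4):
  R_A = Pb²(3a+b)/L³ = (-15)·4²·(3·6+4)/10³ = -132/25 kN
  M_A = Pab²/L² = (-15)·6·4²/10² = -72/5 kN·m
  R_B = Pa²(a+3b)/L³ = (-15)·6²·(6+3·4)/10³ = -243/25 kN
  M_B = -Pa²b/L² = -(-15)·6²·4/10² = 108/5 kN·m
Load 4 — applied couple M₀=18 kN·m at a=10/3 m (b=L-a=20/3):
  R_A = 6M₀ab/L³ = 6·18·(10/3)·(20/3)/10³ = 12/5 kN
  M_A = M₀b(2a-b)/L² = 18·(20/3)·(2·(10/3)-(20/3))/10² = 0 kN·m
  R_B = -6M₀ab/L³ = -6·18·(10/3)·(20/3)/10³ = -12/5 kN
  M_B = M₀a(2b-a)/L² = 18·(10/3)·(2·(20/3)-(10/3))/10² = 6 kN·m
Superposition: R_A = 3282/125 kN, M_A = 872/25 kN·m, R_B = 2343/125 kN, M_B = -608/25 kN·m

R_A = 3282/125 kN, M_A = 872/25 kN·m, R_B = 2343/125 kN, M_B = -608/25 kN·m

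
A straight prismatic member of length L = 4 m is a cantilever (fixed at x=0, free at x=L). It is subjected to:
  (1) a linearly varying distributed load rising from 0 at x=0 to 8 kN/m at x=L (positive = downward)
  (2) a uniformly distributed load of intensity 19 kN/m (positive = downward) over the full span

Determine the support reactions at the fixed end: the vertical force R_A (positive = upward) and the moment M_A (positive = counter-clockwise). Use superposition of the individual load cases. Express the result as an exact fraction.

R_A = 92 kN, M_A = 584/3 kN·m

Load 1 — triangular load w₀=8 kN/m (0→w₀ over full span):
  R_A = w₀L/2 = 8·4/2 = 16 kN
  M_A = w₀L²/3 = 8·4²/3 = 128/3 kN·m
Load 2 — uniform load w=19 kN/m over full span:
  R_A = wL = 19·4 = 76 kN
  M_A = wL²/2 = 19·4²/2 = 152 kN·m
Superposition: R_A = 92 kN, M_A = 584/3 kN·m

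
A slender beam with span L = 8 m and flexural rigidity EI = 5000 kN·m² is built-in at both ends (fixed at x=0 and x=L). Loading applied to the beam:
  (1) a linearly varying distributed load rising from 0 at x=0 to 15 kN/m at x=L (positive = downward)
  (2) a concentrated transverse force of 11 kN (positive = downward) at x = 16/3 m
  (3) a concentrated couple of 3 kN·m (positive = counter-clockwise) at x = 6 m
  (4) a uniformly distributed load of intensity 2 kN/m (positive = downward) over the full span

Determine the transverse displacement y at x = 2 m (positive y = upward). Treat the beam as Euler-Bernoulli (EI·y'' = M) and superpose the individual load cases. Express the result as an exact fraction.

y(2) = -81709/6480000 m

Load 1 — triangular load w₀=15 kN/m (0→w₀ over full span):
  y_1 = -w₀x²(L-x)²(x+2L)/(120LEI) = -15·2²·(8-2)²·(2+2·8)/(120·8·5000) = -81/10000 m
Load 2 — point force P=11 kN at a=16/3 m (b=L-a=8/3):
  y_2 = -Pb²x²(3aL-(3a+b)x)/(6L³EI)  [x≤a] = -11·(8/3)²·2²·(3·(16/3)·8-(3·(16/3)+(8/3))·2)/(6·8³·5000) = -187/101250 m
Load 3 — applied couple M₀=3 kN·m at a=6 m (b=L-a=2):
  y_3 = (R_Ax³/6 - M_Ax²/2)/EI  [x≤a] with R_A=27/64, M_A=15/16 = ((27/64)·2³/6 - (15/16)·2²/2)/5000 = -21/80000 m
Load 4 — uniform load w=2 kN/m over full span:
  y_4 = -wx²(L-x)²/(24EI) = -2·2²·(8-2)²/(24·5000) = -3/1250 m
Superposition: y = Σ y_i = -81709/6480000 m ≈ -0.012609 m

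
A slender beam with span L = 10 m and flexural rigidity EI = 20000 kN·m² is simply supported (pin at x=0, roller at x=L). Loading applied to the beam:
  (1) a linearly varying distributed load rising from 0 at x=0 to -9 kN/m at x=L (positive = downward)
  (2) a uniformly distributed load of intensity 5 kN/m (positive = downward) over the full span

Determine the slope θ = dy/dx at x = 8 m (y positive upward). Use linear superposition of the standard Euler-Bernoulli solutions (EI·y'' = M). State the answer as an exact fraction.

Load 1 — triangular load w₀=-9 kN/m (0→w₀ over full span):
  θ_1 = -w₀(7L⁴-30L²x²+15x⁴)/(360LEI) = -(-9)·(7·10⁴-30·10²·8²+15·8⁴)/(360·10·20000) = -757/100000 rad
Load 2 — uniform load w=5 kN/m over full span:
  θ_2 = -w(L³-6Lx²+4x³)/(24EI) = -5·(10³-6·10·8²+4·8³)/(24·20000) = 33/4000 rad
Superposition: θ = Σ θ_i = 17/25000 rad ≈ 0.000680 rad

θ(8) = 17/25000 rad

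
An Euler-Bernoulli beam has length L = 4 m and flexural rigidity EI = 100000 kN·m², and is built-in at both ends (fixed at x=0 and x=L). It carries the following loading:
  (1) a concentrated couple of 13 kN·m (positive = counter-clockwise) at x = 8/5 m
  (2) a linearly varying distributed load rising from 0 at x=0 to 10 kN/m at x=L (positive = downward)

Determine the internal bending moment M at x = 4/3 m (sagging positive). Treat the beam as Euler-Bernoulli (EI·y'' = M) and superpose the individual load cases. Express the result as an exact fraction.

M(4/3) = 12877/2025 kN·m

Load 1 — applied couple M₀=13 kN·m at a=8/5 m (b=L-a=12/5):
  M_1 = R_Ax - M_A  [x≤a] with R_A=117/25, M_A=39/25 = (117/25)·(4/3) - (39/25) = 117/25 kN·m
Load 2 — triangular load w₀=10 kN/m (0→w₀ over full span):
  M_2 = 3w₀Lx/20 - w₀L²/30 - w₀x³/(6L) = 3·10·4·(4/3)/20 - 10·4²/30 - 10·(4/3)³/(6·4) = 136/81 kN·m
Superposition: M = Σ M_i = 12877/2025 kN·m ≈ 6.359012 kN·m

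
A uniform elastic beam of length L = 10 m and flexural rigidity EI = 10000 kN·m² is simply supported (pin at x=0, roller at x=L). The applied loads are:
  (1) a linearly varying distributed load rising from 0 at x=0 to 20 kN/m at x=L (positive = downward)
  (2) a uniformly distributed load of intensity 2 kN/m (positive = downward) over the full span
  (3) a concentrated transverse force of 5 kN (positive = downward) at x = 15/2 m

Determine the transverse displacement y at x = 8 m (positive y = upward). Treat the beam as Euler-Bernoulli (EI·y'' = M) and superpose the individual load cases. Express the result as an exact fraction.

y(8) = -244117/2400000 m

Load 1 — triangular load w₀=20 kN/m (0→w₀ over full span):
  y_1 = -w₀x(7L⁴-10L²x²+3x⁴)/(360LEI) = -20·8·(7·10⁴-10·10²·8²+3·8⁴)/(360·10·10000) = -254/3125 m
Load 2 — uniform load w=2 kN/m over full span:
  y_2 = -wx(L³-2Lx²+x³)/(24EI) = -2·8·(10³-2·10·8²+8³)/(24·10000) = -29/1875 m
Load 3 — point force P=5 kN at a=15/2 m (b=L-a=5/2):
  y_3 = -Pa(L-x)(2Lx-a²-x²)/(6LEI)  [x>a] = -5·(15/2)·(10-8)·(2·10·8-(15/2)²-8²)/(6·10·10000) = -159/32000 m
Superposition: y = Σ y_i = -244117/2400000 m ≈ -0.101715 m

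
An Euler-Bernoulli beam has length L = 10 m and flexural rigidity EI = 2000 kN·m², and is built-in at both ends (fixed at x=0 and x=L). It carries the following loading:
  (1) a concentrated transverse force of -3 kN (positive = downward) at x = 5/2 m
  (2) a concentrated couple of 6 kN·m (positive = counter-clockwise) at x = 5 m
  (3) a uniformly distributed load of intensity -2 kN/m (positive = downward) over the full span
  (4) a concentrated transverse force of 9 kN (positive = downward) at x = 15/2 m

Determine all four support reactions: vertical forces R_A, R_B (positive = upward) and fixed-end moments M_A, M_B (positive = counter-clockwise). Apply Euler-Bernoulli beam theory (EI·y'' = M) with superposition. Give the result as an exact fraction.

Load 1 — point force P=-3 kN at a=5/2 m (b=L-a=15/2):
  R_A = Pb²(3a+b)/L³ = (-3)·(15/2)²·(3·(5/2)+(15/2))/10³ = -81/32 kN
  M_A = Pab²/L² = (-3)·(5/2)·(15/2)²/10² = -135/32 kN·m
  R_B = Pa²(a+3b)/L³ = (-3)·(5/2)²·((5/2)+3·(15/2))/10³ = -15/32 kN
  M_B = -Pa²b/L² = -(-3)·(5/2)²·(15/2)/10² = 45/32 kN·m
Load 2 — applied couple M₀=6 kN·m at a=5 m (b=L-a=5):
  R_A = 6M₀ab/L³ = 6·6·5·5/10³ = 9/10 kN
  M_A = M₀b(2a-b)/L² = 6·5·(2·5-5)/10² = 3/2 kN·m
  R_B = -6M₀ab/L³ = -6·6·5·5/10³ = -9/10 kN
  M_B = M₀a(2b-a)/L² = 6·5·(2·5-5)/10² = 3/2 kN·m
Load 3 — uniform load w=-2 kN/m over full span:
  R_A = wL/2 = (-2)·10/2 = -10 kN
  M_A = wL²/12 = (-2)·10²/12 = -50/3 kN·m
  R_B = wL/2 = (-2)·10/2 = -10 kN
  M_B = -wL²/12 = -(-2)·10²/12 = 50/3 kN·m
Load 4 — point force P=9 kN at a=15/2 m (b=L-a=5/2):
  R_A = Pb²(3a+b)/L³ = 9·(5/2)²·(3·(15/2)+(5/2))/10³ = 45/32 kN
  M_A = Pab²/L² = 9·(15/2)·(5/2)²/10² = 135/32 kN·m
  R_B = Pa²(a+3b)/L³ = 9·(15/2)²·((15/2)+3·(5/2))/10³ = 243/32 kN
  M_B = -Pa²b/L² = -9·(15/2)²·(5/2)/10² = -405/32 kN·m
Superposition: R_A = -409/40 kN, M_A = -91/6 kN·m, R_B = -151/40 kN, M_B = 83/12 kN·m

R_A = -409/40 kN, M_A = -91/6 kN·m, R_B = -151/40 kN, M_B = 83/12 kN·m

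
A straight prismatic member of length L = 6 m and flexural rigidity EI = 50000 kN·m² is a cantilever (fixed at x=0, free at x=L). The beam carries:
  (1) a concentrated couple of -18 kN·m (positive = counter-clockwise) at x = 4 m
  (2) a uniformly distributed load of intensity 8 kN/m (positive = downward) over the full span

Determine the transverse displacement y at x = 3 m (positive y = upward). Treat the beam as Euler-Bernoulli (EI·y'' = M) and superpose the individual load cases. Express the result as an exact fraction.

Load 1 — applied couple M₀=-18 kN·m at a=4 m (b=L-a=2):
  y_1 = M₀x²/(2EI)  [x≤a] = (-18)·3²/(2·50000) = -81/50000 m
Load 2 — uniform load w=8 kN/m over full span:
  y_2 = -wx²(x²-4Lx+6L²)/(24EI) = -8·3²·(3²-4·6·3+6·6²)/(24·50000) = -459/50000 m
Superposition: y = Σ y_i = -27/2500 m ≈ -0.010800 m

y(3) = -27/2500 m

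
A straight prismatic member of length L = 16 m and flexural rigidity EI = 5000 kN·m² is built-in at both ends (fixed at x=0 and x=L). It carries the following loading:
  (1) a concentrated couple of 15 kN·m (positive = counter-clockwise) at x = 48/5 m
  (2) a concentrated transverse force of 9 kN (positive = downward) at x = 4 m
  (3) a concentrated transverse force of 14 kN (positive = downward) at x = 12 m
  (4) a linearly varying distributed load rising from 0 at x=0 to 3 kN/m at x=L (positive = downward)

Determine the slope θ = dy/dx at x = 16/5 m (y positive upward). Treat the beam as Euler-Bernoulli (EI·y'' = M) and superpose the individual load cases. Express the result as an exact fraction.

θ(16/5) = -8019/390625 rad

Load 1 — applied couple M₀=15 kN·m at a=48/5 m (b=L-a=32/5):
  θ_1 = (R_Ax²/2 - M_Ax)/EI  [x≤a] with R_A=27/20, M_A=24/5 = ((27/20)·(16/5)²/2 - (24/5)·(16/5))/5000 = -132/78125 rad
Load 2 — point force P=9 kN at a=4 m (b=L-a=12):
  θ_2 = -Pb²x(2aL-(3a+b)x)/(2L³EI)  [x≤a] = -9·12²·(16/5)·(2·4·16-(3·4+12)·(16/5))/(2·16³·5000) = -81/15625 rad
Load 3 — point force P=14 kN at a=12 m (b=L-a=4):
  θ_3 = -Pb²x(2aL-(3a+b)x)/(2L³EI)  [x≤a] = -14·4²·(16/5)·(2·12·16-(3·12+4)·(16/5))/(2·16³·5000) = -14/3125 rad
Load 4 — triangular load w₀=3 kN/m (0→w₀ over full span):
  θ_4 = -w₀(2x(L-x)(L-2x)(x+2L)+x²(L-x)²)/(120LEI) = -3·(2·(16/5)·(16-(16/5))·(16-2·(16/5))·((16/5)+2·16)+(16/5)²·(16-(16/5))²)/(120·16·5000) = -3584/390625 rad
Superposition: θ = Σ θ_i = -8019/390625 rad ≈ -0.020529 rad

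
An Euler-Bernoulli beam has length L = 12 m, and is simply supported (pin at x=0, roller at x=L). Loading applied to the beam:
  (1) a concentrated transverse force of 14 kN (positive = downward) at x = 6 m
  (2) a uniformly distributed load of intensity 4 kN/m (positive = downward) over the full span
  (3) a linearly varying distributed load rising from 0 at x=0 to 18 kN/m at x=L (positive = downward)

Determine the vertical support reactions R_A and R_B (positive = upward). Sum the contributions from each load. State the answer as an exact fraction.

Load 1 — point force P=14 kN at a=6 m (b=L-a=6):
  R_A = Pb/L = 14·6/12 = 7 kN
  R_B = Pa/L = 14·6/12 = 7 kN
Load 2 — uniform load w=4 kN/m over full span:
  R_A = wL/2 = 4·12/2 = 24 kN
  R_B = wL/2 = 4·12/2 = 24 kN
Load 3 — triangular load w₀=18 kN/m (0→w₀ over full span):
  R_A = w₀L/6 = 18·12/6 = 36 kN
  R_B = w₀L/3 = 18·12/3 = 72 kN
Superposition: R_A = 67 kN, R_B = 103 kN

R_A = 67 kN, R_B = 103 kN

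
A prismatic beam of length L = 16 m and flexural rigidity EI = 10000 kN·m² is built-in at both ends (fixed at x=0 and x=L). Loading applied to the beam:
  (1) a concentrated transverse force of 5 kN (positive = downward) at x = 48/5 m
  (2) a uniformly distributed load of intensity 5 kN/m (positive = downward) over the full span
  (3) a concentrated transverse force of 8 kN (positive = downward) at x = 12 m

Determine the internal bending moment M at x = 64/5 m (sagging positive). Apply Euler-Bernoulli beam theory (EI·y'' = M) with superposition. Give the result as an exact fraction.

Load 1 — point force P=5 kN at a=48/5 m (b=L-a=32/5):
  M_1 = Pa²(a+3b)(L-x)/L³ - Pa²b/L²  [x>a] = 5·(48/5)²·((48/5)+3·(32/5))·(16-(64/5))/16³ - 5·(48/5)²·(32/5)/16² = -144/125 kN·m
Load 2 — uniform load w=5 kN/m over full span:
  M_2 = wLx/2 - wL²/12 - wx²/2 = 5·16·(64/5)/2 - 5·16²/12 - 5·(64/5)²/2 = -64/15 kN·m
Load 3 — point force P=8 kN at a=12 m (b=L-a=4):
  M_3 = Pa²(a+3b)(L-x)/L³ - Pa²b/L²  [x>a] = 8·12²·(12+3·4)·(16-(64/5))/16³ - 8·12²·4/16² = 18/5 kN·m
Superposition: M = Σ M_i = -682/375 kN·m ≈ -1.818667 kN·m

M(64/5) = -682/375 kN·m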